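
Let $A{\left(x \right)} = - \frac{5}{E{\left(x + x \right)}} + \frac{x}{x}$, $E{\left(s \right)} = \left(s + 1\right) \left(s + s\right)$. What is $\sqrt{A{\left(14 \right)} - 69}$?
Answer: $\frac{i \sqrt{44837422}}{812} \approx 8.2464 i$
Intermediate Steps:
$E{\left(s \right)} = 2 s \left(1 + s\right)$ ($E{\left(s \right)} = \left(1 + s\right) 2 s = 2 s \left(1 + s\right)$)
$A{\left(x \right)} = 1 - \frac{5}{4 x \left(1 + 2 x\right)}$ ($A{\left(x \right)} = - \frac{5}{2 \left(x + x\right) \left(1 + \left(x + x\right)\right)} + \frac{x}{x} = - \frac{5}{2 \cdot 2 x \left(1 + 2 x\right)} + 1 = - \frac{5}{4 x \left(1 + 2 x\right)} + 1 = 1 - \frac{5}{4 x \left(1 + 2 x\right)}$)
$\sqrt{A{\left(14 \right)} - 69} = \sqrt{\frac{- \frac{5}{4} + 14 \left(1 + 2 \cdot 14\right)}{14 \left(1 + 2 \cdot 14\right)} - 69} = \sqrt{\frac{- \frac{5}{4} + 14 \left(1 + 28\right)}{14 \left(1 + 28\right)} - 69} = \sqrt{\frac{- \frac{5}{4} + 14 \cdot 29}{14 \cdot 29} - 69} = \sqrt{\frac{1}{14} \cdot \frac{1}{29} \left(- \frac{5}{4} + 406\right) - 69} = \sqrt{\frac{1}{14} \cdot \frac{1}{29} \cdot \frac{1619}{4} - 69} = \sqrt{\frac{1619}{1624} - 69} = \sqrt{- \frac{110437}{1624}} = \frac{i \sqrt{44837422}}{812}$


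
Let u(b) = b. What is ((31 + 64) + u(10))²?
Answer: 11025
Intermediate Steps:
((31 + 64) + u(10))² = ((31 + 64) + 10)² = (95 + 10)² = 105² = 11025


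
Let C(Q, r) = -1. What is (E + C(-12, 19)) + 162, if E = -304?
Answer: -143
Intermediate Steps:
(E + C(-12, 19)) + 162 = (-304 - 1) + 162 = -305 + 162 = -143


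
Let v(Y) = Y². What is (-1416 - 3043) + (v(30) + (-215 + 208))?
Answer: -3566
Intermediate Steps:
(-1416 - 3043) + (v(30) + (-215 + 208)) = (-1416 - 3043) + (30² + (-215 + 208)) = -4459 + (900 - 7) = -4459 + 893 = -3566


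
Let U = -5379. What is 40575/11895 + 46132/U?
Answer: -22032481/4265547 ≈ -5.1652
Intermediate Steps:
40575/11895 + 46132/U = 40575/11895 + 46132/(-5379) = 40575*(1/11895) + 46132*(-1/5379) = 2705/793 - 46132/5379 = -22032481/4265547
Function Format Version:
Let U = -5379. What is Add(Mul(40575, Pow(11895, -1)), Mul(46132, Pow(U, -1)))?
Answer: Rational(-22032481, 4265547) ≈ -5.1652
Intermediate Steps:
Add(Mul(40575, Pow(11895, -1)), Mul(46132, Pow(U, -1))) = Add(Mul(40575, Pow(11895, -1)), Mul(46132, Pow(-5379, -1))) = Add(Mul(40575, Rational(1, 11895)), Mul(46132, Rational(-1, 5379))) = Add(Rational(2705, 793), Rational(-46132, 5379)) = Rational(-22032481, 4265547)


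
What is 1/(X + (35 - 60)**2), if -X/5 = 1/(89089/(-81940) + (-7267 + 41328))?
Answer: 2790869251/1744292872175 ≈ 0.0016000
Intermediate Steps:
X = -409700/2790869251 (X = -5/(89089/(-81940) + (-7267 + 41328)) = -5/(89089*(-1/81940) + 34061) = -5/(-89089/81940 + 34061) = -5/2790869251/81940 = -5*81940/2790869251 = -409700/2790869251 ≈ -0.00014680)
1/(X + (35 - 60)**2) = 1/(-409700/2790869251 + (35 - 60)**2) = 1/(-409700/2790869251 + (-25)**2) = 1/(-409700/2790869251 + 625) = 1/(1744292872175/2790869251) = 2790869251/1744292872175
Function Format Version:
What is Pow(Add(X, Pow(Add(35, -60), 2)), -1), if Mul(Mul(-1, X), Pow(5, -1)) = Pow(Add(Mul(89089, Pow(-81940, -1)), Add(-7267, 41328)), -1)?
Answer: Rational(2790869251, 1744292872175) ≈ 0.0016000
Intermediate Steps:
X = Rational(-409700, 2790869251) (X = Mul(-5, Pow(Add(Mul(89089, Pow(-81940, -1)), Add(-7267, 41328)), -1)) = Mul(-5, Pow(Add(Mul(89089, Rational(-1, 81940)), 34061), -1)) = Mul(-5, Pow(Add(Rational(-89089, 81940), 34061), -1)) = Mul(-5, Pow(Rational(2790869251, 81940), -1)) = Mul(-5, Rational(81940, 2790869251)) = Rational(-409700, 2790869251) ≈ -0.00014680)
Pow(Add(X, Pow(Add(35, -60), 2)), -1) = Pow(Add(Rational(-409700, 2790869251), Pow(Add(35, -60), 2)), -1) = Pow(Add(Rational(-409700, 2790869251), Pow(-25, 2)), -1) = Pow(Add(Rational(-409700, 2790869251), 625), -1) = Pow(Rational(1744292872175, 2790869251), -1) = Rational(2790869251, 1744292872175)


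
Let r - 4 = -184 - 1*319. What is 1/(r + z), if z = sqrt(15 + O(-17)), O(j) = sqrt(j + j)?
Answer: -1/(499 - sqrt(15 + I*sqrt(34))) ≈ -0.00202 - 3.017e-6*I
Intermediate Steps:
O(j) = sqrt(2)*sqrt(j) (O(j) = sqrt(2*j) = sqrt(2)*sqrt(j))
r = -499 (r = 4 + (-184 - 1*319) = 4 + (-184 - 319) = 4 - 503 = -499)
z = sqrt(15 + I*sqrt(34)) (z = sqrt(15 + sqrt(2)*sqrt(-17)) = sqrt(15 + sqrt(2)*(I*sqrt(17))) = sqrt(15 + I*sqrt(34)) ≈ 3.9429 + 0.73942*I)
1/(r + z) = 1/(-499 + sqrt(15 + I*sqrt(34)))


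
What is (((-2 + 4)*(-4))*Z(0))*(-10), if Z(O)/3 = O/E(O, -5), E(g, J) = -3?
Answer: 0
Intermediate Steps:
Z(O) = -O (Z(O) = 3*(O/(-3)) = 3*(O*(-⅓)) = 3*(-O/3) = -O)
(((-2 + 4)*(-4))*Z(0))*(-10) = (((-2 + 4)*(-4))*(-1*0))*(-10) = ((2*(-4))*0)*(-10) = -8*0*(-10) = 0*(-10) = 0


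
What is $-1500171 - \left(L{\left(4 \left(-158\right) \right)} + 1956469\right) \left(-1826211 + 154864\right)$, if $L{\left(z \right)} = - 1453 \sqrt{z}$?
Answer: $3269937093572 - 4856934382 i \sqrt{158} \approx 3.2699 \cdot 10^{12} - 6.1051 \cdot 10^{10} i$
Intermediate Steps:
$-1500171 - \left(L{\left(4 \left(-158\right) \right)} + 1956469\right) \left(-1826211 + 154864\right) = -1500171 - \left(- 1453 \sqrt{4 \left(-158\right)} + 1956469\right) \left(-1826211 + 154864\right) = -1500171 - \left(- 1453 \sqrt{-632} + 1956469\right) \left(-1671347\right) = -1500171 - \left(- 1453 \cdot 2 i \sqrt{158} + 1956469\right) \left(-1671347\right) = -1500171 - \left(- 2906 i \sqrt{158} + 1956469\right) \left(-1671347\right) = -1500171 - \left(1956469 - 2906 i \sqrt{158}\right) \left(-1671347\right) = -1500171 - \left(-3269938593743 + 4856934382 i \sqrt{158}\right) = -1500171 + \left(3269938593743 - 4856934382 i \sqrt{158}\right) = 3269937093572 - 4856934382 i \sqrt{158}$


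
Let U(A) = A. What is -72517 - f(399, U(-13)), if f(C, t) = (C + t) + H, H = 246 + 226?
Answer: -73375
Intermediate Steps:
H = 472
f(C, t) = 472 + C + t (f(C, t) = (C + t) + 472 = 472 + C + t)
-72517 - f(399, U(-13)) = -72517 - (472 + 399 - 13) = -72517 - 1*858 = -72517 - 858 = -73375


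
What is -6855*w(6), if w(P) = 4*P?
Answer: -164520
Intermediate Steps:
-6855*w(6) = -27420*6 = -6855*24 = -164520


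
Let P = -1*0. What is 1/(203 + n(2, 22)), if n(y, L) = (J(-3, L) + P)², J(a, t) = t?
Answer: 1/687 ≈ 0.0014556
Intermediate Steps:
P = 0
n(y, L) = L² (n(y, L) = (L + 0)² = L²)
1/(203 + n(2, 22)) = 1/(203 + 22²) = 1/(203 + 484) = 1/687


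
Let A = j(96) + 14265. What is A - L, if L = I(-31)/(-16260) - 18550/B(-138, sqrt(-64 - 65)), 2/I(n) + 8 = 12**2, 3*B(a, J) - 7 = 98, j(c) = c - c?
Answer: 16358535601/1105680 ≈ 14795.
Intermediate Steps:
j(c) = 0
B(a, J) = 35 (B(a, J) = 7/3 + (1/3)*98 = 7/3 + 98/3 = 35)
I(n) = 1/68 (I(n) = 2/(-8 + 12**2) = 2/(-8 + 144) = 2/136 = 2*(1/136) = 1/68)
L = -586010401/1105680 (L = (1/68)/(-16260) - 18550/35 = (1/68)*(-1/16260) - 18550*1/35 = -1/1105680 - 530 = -586010401/1105680 ≈ -530.00)
A = 14265 (A = 0 + 14265 = 14265)
A - L = 14265 - 1*(-586010401/1105680) = 14265 + 586010401/1105680 = 16358535601/1105680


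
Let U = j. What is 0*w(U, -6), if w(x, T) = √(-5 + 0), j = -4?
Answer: 0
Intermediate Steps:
U = -4
w(x, T) = I*√5 (w(x, T) = √(-5) = I*√5)
0*w(U, -6) = 0*(I*√5) = 0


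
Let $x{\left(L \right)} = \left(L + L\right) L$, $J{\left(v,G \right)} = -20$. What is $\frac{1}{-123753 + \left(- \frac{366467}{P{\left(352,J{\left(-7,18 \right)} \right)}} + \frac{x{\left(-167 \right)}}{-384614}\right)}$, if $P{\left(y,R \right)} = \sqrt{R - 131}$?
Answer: $- \frac{691072128489073420}{90488957886734673921761} - \frac{13552676088844283 i \sqrt{151}}{90488957886734673921761} \approx -7.6371 \cdot 10^{-6} - 1.8404 \cdot 10^{-6} i$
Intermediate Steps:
$P{\left(y,R \right)} = \sqrt{-131 + R}$
$x{\left(L \right)} = 2 L^{2}$ ($x{\left(L \right)} = 2 L L = 2 L^{2}$)
$\frac{1}{-123753 + \left(- \frac{366467}{P{\left(352,J{\left(-7,18 \right)} \right)}} + \frac{x{\left(-167 \right)}}{-384614}\right)} = \frac{1}{-123753 + \left(- \frac{366467}{\sqrt{-131 - 20}} + \frac{2 \left(-167\right)^{2}}{-384614}\right)} = \frac{1}{-123753 + \left(- \frac{366467}{\sqrt{-151}} + 2 \cdot 27889 \left(- \frac{1}{384614}\right)\right)} = \frac{1}{-123753 + \left(- \frac{366467}{i \sqrt{151}} + 55778 \left(- \frac{1}{384614}\right)\right)} = \frac{1}{-123753 - \left(\frac{27889}{192307} + 366467 \left(- \frac{i \sqrt{151}}{151}\right)\right)} = \frac{1}{-123753 - \left(\frac{27889}{192307} - \frac{366467 i \sqrt{151}}{151}\right)} = \frac{1}{- \frac{23798596060}{192307} + \frac{366467 i \sqrt{151}}{151}}$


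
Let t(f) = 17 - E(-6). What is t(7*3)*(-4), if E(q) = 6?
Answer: -44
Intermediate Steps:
t(f) = 11 (t(f) = 17 - 1*6 = 17 - 6 = 11)
t(7*3)*(-4) = 11*(-4) = -44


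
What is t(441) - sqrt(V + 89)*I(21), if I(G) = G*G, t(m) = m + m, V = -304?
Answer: 882 - 441*I*sqrt(215) ≈ 882.0 - 6466.3*I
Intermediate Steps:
t(m) = 2*m
I(G) = G**2
t(441) - sqrt(V + 89)*I(21) = 2*441 - sqrt(-304 + 89)*21**2 = 882 - sqrt(-215)*441 = 882 - I*sqrt(215)*441 = 882 - 441*I*sqrt(215)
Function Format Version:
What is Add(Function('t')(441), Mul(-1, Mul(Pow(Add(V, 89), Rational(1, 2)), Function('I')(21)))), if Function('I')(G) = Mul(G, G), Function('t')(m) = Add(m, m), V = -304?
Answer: Add(882, Mul(-441, I, Pow(215, Rational(1, 2)))) ≈ Add(882.00, Mul(-6466.3, I))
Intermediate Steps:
Function('t')(m) = Mul(2, m)
Function('I')(G) = Pow(G, 2)
Add(Function('t')(441), Mul(-1, Mul(Pow(Add(V, 89), Rational(1, 2)), Function('I')(21)))) = Add(Mul(2, 441), Mul(-1, Mul(Pow(Add(-304, 89), Rational(1, 2)), Pow(21, 2)))) = Add(882, Mul(-1, Mul(Pow(-215, Rational(1, 2)), 441))) = Add(882, Mul(-1, Mul(Mul(I, Pow(215, Rational(1, 2))), 441))) = Add(882, Mul(-1, Mul(441, I, Pow(215, Rational(1, 2))))) = Add(882, Mul(-441, I, Pow(215, Rational(1, 2))))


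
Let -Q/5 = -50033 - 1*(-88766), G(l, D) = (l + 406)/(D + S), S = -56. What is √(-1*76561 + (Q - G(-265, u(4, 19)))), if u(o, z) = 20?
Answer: I*√9727995/6 ≈ 519.83*I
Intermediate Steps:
G(l, D) = (406 + l)/(-56 + D) (G(l, D) = (l + 406)/(D - 56) = (406 + l)/(-56 + D))
Q = -193665 (Q = -5*(-50033 - 1*(-88766)) = -5*(-50033 + 88766) = -5*38733 = -193665)
√(-1*76561 + (Q - G(-265, u(4, 19)))) = √(-1*76561 + (-193665 - (406 - 265)/(-56 + 20))) = √(-76561 + (-193665 - 141/(-36))) = √(-76561 + (-193665 - (-1)*141/36)) = √(-76561 + (-193665 - 1*(-47/12))) = √(-76561 + (-193665 + 47/12)) = √(-76561 - 2323933/12) = √(-3242665/12) = I*√9727995/6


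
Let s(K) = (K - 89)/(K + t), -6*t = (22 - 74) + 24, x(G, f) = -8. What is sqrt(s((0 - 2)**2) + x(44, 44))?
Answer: I*sqrt(12038)/26 ≈ 4.2199*I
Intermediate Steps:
t = 14/3 (t = -((22 - 74) + 24)/6 = -(-52 + 24)/6 = -1/6*(-28) = 14/3 ≈ 4.6667)
s(K) = (-89 + K)/(14/3 + K) (s(K) = (K - 89)/(K + 14/3) = (-89 + K)/(14/3 + K))
sqrt(s((0 - 2)**2) + x(44, 44)) = sqrt(3*(-89 + (0 - 2)**2)/(14 + 3*(0 - 2)**2) - 8) = sqrt(3*(-89 + (-2)**2)/(14 + 3*(-2)**2) - 8) = sqrt(3*(-89 + 4)/(14 + 3*4) - 8) = sqrt(3*(-85)/(14 + 12) - 8) = sqrt(3*(-85)/26 - 8) = sqrt(3*(1/26)*(-85) - 8) = sqrt(-255/26 - 8) = sqrt(-463/26) = I*sqrt(12038)/26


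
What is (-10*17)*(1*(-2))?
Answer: 340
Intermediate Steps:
(-10*17)*(1*(-2)) = -170*(-2) = 340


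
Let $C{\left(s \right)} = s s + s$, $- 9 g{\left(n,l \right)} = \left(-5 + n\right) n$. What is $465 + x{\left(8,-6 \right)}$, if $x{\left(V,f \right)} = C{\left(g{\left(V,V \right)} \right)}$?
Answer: $\frac{4225}{9} \approx 469.44$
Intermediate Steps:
$g{\left(n,l \right)} = - \frac{n \left(-5 + n\right)}{9}$ ($g{\left(n,l \right)} = - \frac{\left(-5 + n\right) n}{9} = - \frac{n \left(-5 + n\right)}{9}$)
$C{\left(s \right)} = s + s^{2}$ ($C{\left(s \right)} = s^{2} + s = s + s^{2}$)
$x{\left(V,f \right)} = \frac{V \left(1 + \frac{V \left(5 - V\right)}{9}\right) \left(5 - V\right)}{9}$ ($x{\left(V,f \right)} = \frac{V \left(5 - V\right)}{9} \left(1 + \frac{V \left(5 - V\right)}{9}\right) = \frac{V \left(1 + \frac{V \left(5 - V\right)}{9}\right) \left(5 - V\right)}{9}$)
$465 + x{\left(8,-6 \right)} = 465 + \frac{1}{81} \cdot 8 \left(-9 + 8 \left(-5 + 8\right)\right) \left(-5 + 8\right) = 465 + \frac{1}{81} \cdot 8 \left(-9 + 8 \cdot 3\right) 3 = 465 + \frac{1}{81} \cdot 8 \left(-9 + 24\right) 3 = 465 + \frac{1}{81} \cdot 8 \cdot 15 \cdot 3 = 465 + \frac{40}{9} = \frac{4225}{9}$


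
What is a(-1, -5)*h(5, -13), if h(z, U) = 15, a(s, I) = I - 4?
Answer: -135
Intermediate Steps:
a(s, I) = -4 + I
a(-1, -5)*h(5, -13) = (-4 - 5)*15 = -9*15 = -135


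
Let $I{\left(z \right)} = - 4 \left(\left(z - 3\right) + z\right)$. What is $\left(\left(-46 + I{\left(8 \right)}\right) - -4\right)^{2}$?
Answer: $8836$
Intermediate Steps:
$I{\left(z \right)} = 12 - 8 z$ ($I{\left(z \right)} = - 4 \left(\left(-3 + z\right) + z\right) = - 4 \left(-3 + 2 z\right) = 12 - 8 z$)
$\left(\left(-46 + I{\left(8 \right)}\right) - -4\right)^{2} = \left(\left(-46 + \left(12 - 64\right)\right) - -4\right)^{2} = \left(\left(-46 + \left(12 - 64\right)\right) + 4\right)^{2} = \left(\left(-46 - 52\right) + 4\right)^{2} = \left(-98 + 4\right)^{2} = \left(-94\right)^{2} = 8836$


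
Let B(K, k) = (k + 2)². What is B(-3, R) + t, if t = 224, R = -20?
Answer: 548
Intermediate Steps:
B(K, k) = (2 + k)²
B(-3, R) + t = (2 - 20)² + 224 = (-18)² + 224 = 324 + 224 = 548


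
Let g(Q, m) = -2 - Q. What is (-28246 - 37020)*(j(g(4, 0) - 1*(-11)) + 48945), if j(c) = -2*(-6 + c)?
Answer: -3194574902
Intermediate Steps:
j(c) = 12 - 2*c
(-28246 - 37020)*(j(g(4, 0) - 1*(-11)) + 48945) = (-28246 - 37020)*((12 - 2*((-2 - 1*4) - 1*(-11))) + 48945) = -65266*((12 - 2*((-2 - 4) + 11)) + 48945) = -65266*((12 - 2*(-6 + 11)) + 48945) = -65266*((12 - 2*5) + 48945) = -65266*((12 - 10) + 48945) = -65266*(2 + 48945) = -65266*48947 = -3194574902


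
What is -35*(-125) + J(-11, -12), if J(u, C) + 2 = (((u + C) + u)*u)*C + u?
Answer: -126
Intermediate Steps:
J(u, C) = -2 + u + C*u*(C + 2*u) (J(u, C) = -2 + ((((u + C) + u)*u)*C + u) = -2 + ((((C + u) + u)*u)*C + u) = -2 + (((C + 2*u)*u)*C + u) = -2 + ((u*(C + 2*u))*C + u) = -2 + (C*u*(C + 2*u) + u) = -2 + (u + C*u*(C + 2*u)) = -2 + u + C*u*(C + 2*u))
-35*(-125) + J(-11, -12) = -35*(-125) + (-2 - 11 - 11*(-12)² + 2*(-12)*(-11)²) = 4375 + (-2 - 11 - 11*144 + 2*(-12)*121) = 4375 + (-2 - 11 - 1584 - 2904) = 4375 - 4501 = -126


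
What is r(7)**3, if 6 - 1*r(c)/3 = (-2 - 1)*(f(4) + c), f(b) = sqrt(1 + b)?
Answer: 629856 + 180792*sqrt(5) ≈ 1.0341e+6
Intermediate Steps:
r(c) = 18 + 9*c + 9*sqrt(5) (r(c) = 18 - 3*(-2 - 1)*(sqrt(1 + 4) + c) = 18 - (-9)*(sqrt(5) + c) = 18 - (-9)*(c + sqrt(5)) = 18 - 3*(-3*c - 3*sqrt(5)) = 18 + (9*c + 9*sqrt(5)) = 18 + 9*c + 9*sqrt(5))
r(7)**3 = (18 + 9*7 + 9*sqrt(5))**3 = (18 + 63 + 9*sqrt(5))**3 = (81 + 9*sqrt(5))**3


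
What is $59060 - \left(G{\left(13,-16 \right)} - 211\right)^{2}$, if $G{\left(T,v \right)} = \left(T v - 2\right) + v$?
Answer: $-131909$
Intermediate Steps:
$G{\left(T,v \right)} = -2 + v + T v$ ($G{\left(T,v \right)} = \left(-2 + T v\right) + v = -2 + v + T v$)
$59060 - \left(G{\left(13,-16 \right)} - 211\right)^{2} = 59060 - \left(\left(-2 - 16 + 13 \left(-16\right)\right) - 211\right)^{2} = 59060 - \left(\left(-2 - 16 - 208\right) - 211\right)^{2} = 59060 - \left(-226 - 211\right)^{2} = 59060 - \left(-437\right)^{2} = 59060 - 190969 = -131909$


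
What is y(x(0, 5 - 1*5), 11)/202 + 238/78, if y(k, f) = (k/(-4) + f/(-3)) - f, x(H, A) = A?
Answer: 3911/1313 ≈ 2.9787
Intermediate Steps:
y(k, f) = -4*f/3 - k/4 (y(k, f) = (k*(-¼) + f*(-⅓)) - f = (-k/4 - f/3) - f = (-f/3 - k/4) - f = -4*f/3 - k/4)
y(x(0, 5 - 1*5), 11)/202 + 238/78 = (-4/3*11 - (5 - 1*5)/4)/202 + 238/78 = (-44/3 - (5 - 5)/4)*(1/202) + 238*(1/78) = (-44/3 - ¼*0)*(1/202) + 119/39 = (-44/3 + 0)*(1/202) + 119/39 = -44/3*1/202 + 119/39 = -22/303 + 119/39 = 3911/1313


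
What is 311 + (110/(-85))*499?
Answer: -5691/17 ≈ -334.76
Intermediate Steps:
311 + (110/(-85))*499 = 311 + (110*(-1/85))*499 = 311 - 22/17*499 = 311 - 10978/17 = -5691/17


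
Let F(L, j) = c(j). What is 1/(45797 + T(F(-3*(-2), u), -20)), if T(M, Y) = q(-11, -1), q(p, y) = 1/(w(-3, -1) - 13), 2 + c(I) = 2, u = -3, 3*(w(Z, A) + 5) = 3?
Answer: 17/778548 ≈ 2.1836e-5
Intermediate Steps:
w(Z, A) = -4 (w(Z, A) = -5 + (1/3)*3 = -5 + 1 = -4)
c(I) = 0 (c(I) = -2 + 2 = 0)
F(L, j) = 0
q(p, y) = -1/17 (q(p, y) = 1/(-4 - 13) = 1/(-17) = -1/17)
T(M, Y) = -1/17
1/(45797 + T(F(-3*(-2), u), -20)) = 1/(45797 - 1/17) = 1/(778548/17) = 17/778548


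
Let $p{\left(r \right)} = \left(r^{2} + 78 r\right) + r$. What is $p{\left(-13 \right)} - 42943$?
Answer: $-43801$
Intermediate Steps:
$p{\left(r \right)} = r^{2} + 79 r$
$p{\left(-13 \right)} - 42943 = - 13 \left(79 - 13\right) - 42943 = \left(-13\right) 66 - 42943 = -858 - 42943 = -43801$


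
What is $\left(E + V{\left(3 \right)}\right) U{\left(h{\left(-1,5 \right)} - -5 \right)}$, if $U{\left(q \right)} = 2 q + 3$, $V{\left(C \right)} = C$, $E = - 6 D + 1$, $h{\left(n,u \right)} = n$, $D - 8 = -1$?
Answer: $-418$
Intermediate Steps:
$D = 7$ ($D = 8 - 1 = 7$)
$E = -41$ ($E = \left(-6\right) 7 + 1 = -42 + 1 = -41$)
$U{\left(q \right)} = 3 + 2 q$
$\left(E + V{\left(3 \right)}\right) U{\left(h{\left(-1,5 \right)} - -5 \right)} = \left(-41 + 3\right) \left(3 + 2 \left(-1 - -5\right)\right) = - 38 \left(3 + 2 \left(-1 + 5\right)\right) = - 38 \left(3 + 2 \cdot 4\right) = - 38 \left(3 + 8\right) = \left(-38\right) 11 = -418$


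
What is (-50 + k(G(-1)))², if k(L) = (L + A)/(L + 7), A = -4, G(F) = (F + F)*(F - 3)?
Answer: 556516/225 ≈ 2473.4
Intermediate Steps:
G(F) = 2*F*(-3 + F) (G(F) = (2*F)*(-3 + F) = 2*F*(-3 + F))
k(L) = (-4 + L)/(7 + L) (k(L) = (L - 4)/(L + 7) = (-4 + L)/(7 + L))
(-50 + k(G(-1)))² = (-50 + (-4 + 2*(-1)*(-3 - 1))/(7 + 2*(-1)*(-3 - 1)))² = (-50 + (-4 + 2*(-1)*(-4))/(7 + 2*(-1)*(-4)))² = (-50 + (-4 + 8)/(7 + 8))² = (-50 + 4/15)² = (-746/15)² = 556516/225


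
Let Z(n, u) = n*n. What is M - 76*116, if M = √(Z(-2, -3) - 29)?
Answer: -8816 + 5*I ≈ -8816.0 + 5.0*I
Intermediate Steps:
Z(n, u) = n²
M = 5*I (M = √((-2)² - 29) = √(4 - 29) = √(-25) = 5*I ≈ 5.0*I)
M - 76*116 = 5*I - 76*116 = 5*I - 8816 = -8816 + 5*I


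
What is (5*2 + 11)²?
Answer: 441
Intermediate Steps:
(5*2 + 11)² = (10 + 11)² = 21² = 441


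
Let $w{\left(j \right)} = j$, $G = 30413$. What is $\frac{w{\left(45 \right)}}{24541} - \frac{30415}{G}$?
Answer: $- \frac{745045930}{746365433} \approx -0.99823$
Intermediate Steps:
$\frac{w{\left(45 \right)}}{24541} - \frac{30415}{G} = \frac{45}{24541} - \frac{30415}{30413} = - \frac{745045930}{746365433}$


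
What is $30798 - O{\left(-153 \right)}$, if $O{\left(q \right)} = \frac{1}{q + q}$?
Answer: $\frac{9424189}{306} \approx 30798.0$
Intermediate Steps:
$O{\left(q \right)} = \frac{1}{2 q}$
$30798 - O{\left(-153 \right)} = 30798 - \frac{1}{2 \left(-153\right)} = 30798 - \frac{1}{2} \left(- \frac{1}{153}\right) = 30798 - - \frac{1}{306} = 30798 + \frac{1}{306} = \frac{9424189}{306}$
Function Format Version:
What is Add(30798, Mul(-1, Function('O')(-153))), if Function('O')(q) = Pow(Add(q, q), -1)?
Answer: Rational(9424189, 306) ≈ 30798.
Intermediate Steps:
Function('O')(q) = Mul(Rational(1, 2), Pow(q, -1)) (Function('O')(q) = Pow(Mul(2, q), -1) = Mul(Rational(1, 2), Pow(q, -1)))
Add(30798, Mul(-1, Function('O')(-153))) = Add(30798, Mul(-1, Mul(Rational(1, 2), Pow(-153, -1)))) = Add(30798, Mul(-1, Mul(Rational(1, 2), Rational(-1, 153)))) = Add(30798, Mul(-1, Rational(-1, 306))) = Add(30798, Rational(1, 306)) = Rational(9424189, 306)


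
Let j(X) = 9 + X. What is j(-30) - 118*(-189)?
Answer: 22281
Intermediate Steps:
j(-30) - 118*(-189) = (9 - 30) - 118*(-189) = -21 + 22302 = 22281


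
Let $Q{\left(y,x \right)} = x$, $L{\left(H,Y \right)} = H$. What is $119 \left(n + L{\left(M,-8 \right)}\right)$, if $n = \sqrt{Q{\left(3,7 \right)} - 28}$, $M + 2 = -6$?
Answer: $-952 + 119 i \sqrt{21} \approx -952.0 + 545.33 i$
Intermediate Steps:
$M = -8$ ($M = -2 - 6 = -8$)
$n = i \sqrt{21}$ ($n = \sqrt{7 - 28} = \sqrt{-21} = i \sqrt{21} \approx 4.5826 i$)
$119 \left(n + L{\left(M,-8 \right)}\right) = 119 \left(i \sqrt{21} - 8\right) = 119 \left(-8 + i \sqrt{21}\right) = -952 + 119 i \sqrt{21}$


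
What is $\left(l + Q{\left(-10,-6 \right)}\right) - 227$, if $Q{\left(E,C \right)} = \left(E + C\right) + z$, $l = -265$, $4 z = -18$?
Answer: $- \frac{1025}{2} \approx -512.5$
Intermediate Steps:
$z = - \frac{9}{2}$ ($z = \frac{1}{4} \left(-18\right) = - \frac{9}{2} \approx -4.5$)
$Q{\left(E,C \right)} = - \frac{9}{2} + C + E$ ($Q{\left(E,C \right)} = \left(E + C\right) - \frac{9}{2} = \left(C + E\right) - \frac{9}{2} = - \frac{9}{2} + C + E$)
$\left(l + Q{\left(-10,-6 \right)}\right) - 227 = \left(-265 - \frac{41}{2}\right) - 227 = - \frac{571}{2} - 227 = - \frac{1025}{2}$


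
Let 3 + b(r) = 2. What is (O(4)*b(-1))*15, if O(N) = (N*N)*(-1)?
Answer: 240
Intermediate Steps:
O(N) = -N² (O(N) = N²*(-1) = -N²)
b(r) = -1 (b(r) = -3 + 2 = -1)
(O(4)*b(-1))*15 = (-1*4²*(-1))*15 = (-1*16*(-1))*15 = -16*(-1)*15 = 16*15 = 240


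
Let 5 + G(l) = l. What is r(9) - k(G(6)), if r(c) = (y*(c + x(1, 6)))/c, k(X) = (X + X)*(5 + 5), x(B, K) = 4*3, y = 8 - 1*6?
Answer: -46/3 ≈ -15.333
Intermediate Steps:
G(l) = -5 + l
y = 2 (y = 8 - 6 = 2)
x(B, K) = 12
k(X) = 20*X (k(X) = (2*X)*10 = 20*X)
r(c) = (24 + 2*c)/c (r(c) = (2*(c + 12))/c = (2*(12 + c))/c = (24 + 2*c)/c)
r(9) - k(G(6)) = (2 + 24/9) - 20*(-5 + 6) = (2 + 24*(⅑)) - 20 = (2 + 8/3) - 1*20 = 14/3 - 20 = -46/3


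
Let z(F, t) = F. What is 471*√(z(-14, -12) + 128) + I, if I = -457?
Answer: -457 + 471*√114 ≈ 4571.9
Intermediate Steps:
471*√(z(-14, -12) + 128) + I = 471*√(-14 + 128) - 457 = 471*√114 - 457 = -457 + 471*√114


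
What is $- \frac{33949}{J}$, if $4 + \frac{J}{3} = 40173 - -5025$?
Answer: $- \frac{33949}{135582} \approx -0.25039$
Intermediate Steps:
$J = 135582$ ($J = -12 + 3 \left(40173 - -5025\right) = -12 + 3 \left(40173 + 5025\right) = -12 + 3 \cdot 45198 = -12 + 135594 = 135582$)
$- \frac{33949}{J} = - \frac{33949}{135582}$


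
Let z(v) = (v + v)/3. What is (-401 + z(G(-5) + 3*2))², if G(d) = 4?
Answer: 1399489/9 ≈ 1.5550e+5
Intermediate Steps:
z(v) = 2*v/3 (z(v) = (2*v)*(⅓) = 2*v/3)
(-401 + z(G(-5) + 3*2))² = (-401 + 2*(4 + 3*2)/3)² = (-401 + 2*(4 + 6)/3)² = (-401 + (⅔)*10)² = (-401 + 20/3)² = (-1183/3)² = 1399489/9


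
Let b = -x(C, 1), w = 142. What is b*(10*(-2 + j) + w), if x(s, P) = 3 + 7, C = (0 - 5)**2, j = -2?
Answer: -1020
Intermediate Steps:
C = 25 (C = (-5)**2 = 25)
x(s, P) = 10
b = -10 (b = -1*10 = -10)
b*(10*(-2 + j) + w) = -10*(10*(-2 - 2) + 142) = -10*(10*(-4) + 142) = -10*(-40 + 142) = -10*102 = -1020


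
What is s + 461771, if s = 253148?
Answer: 714919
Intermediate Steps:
s + 461771 = 253148 + 461771 = 714919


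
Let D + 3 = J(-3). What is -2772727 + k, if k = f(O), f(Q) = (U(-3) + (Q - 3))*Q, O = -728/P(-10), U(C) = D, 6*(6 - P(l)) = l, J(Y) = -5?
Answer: -1461450175/529 ≈ -2.7627e+6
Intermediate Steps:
D = -8 (D = -3 - 5 = -8)
P(l) = 6 - l/6
U(C) = -8
O = -2184/23 (O = -728/(6 - 1/6*(-10)) = -728/(6 + 5/3) = -728/23/3 = -728*3/23 = -2184/23 ≈ -94.957)
f(Q) = Q*(-11 + Q) (f(Q) = (-8 + (Q - 3))*Q = (-8 + (-3 + Q))*Q = (-11 + Q)*Q = Q*(-11 + Q))
k = 5322408/529 (k = -2184*(-11 - 2184/23)/23 = -2184/23*(-2437/23) = 5322408/529 ≈ 10061.)
-2772727 + k = -2772727 + 5322408/529 = -1461450175/529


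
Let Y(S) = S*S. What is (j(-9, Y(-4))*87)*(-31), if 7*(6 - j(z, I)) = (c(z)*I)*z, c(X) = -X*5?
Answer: -17589834/7 ≈ -2.5128e+6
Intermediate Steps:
Y(S) = S**2
c(X) = -5*X
j(z, I) = 6 + 5*I*z**2/7 (j(z, I) = 6 - (-5*z)*I*z/7 = 6 - (-5*I*z)*z/7 = 6 - (-5)*I*z**2/7 = 6 + 5*I*z**2/7)
(j(-9, Y(-4))*87)*(-31) = ((6 + (5/7)*(-4)**2*(-9)**2)*87)*(-31) = ((6 + (5/7)*16*81)*87)*(-31) = ((6 + 6480/7)*87)*(-31) = ((6522/7)*87)*(-31) = (567414/7)*(-31) = -17589834/7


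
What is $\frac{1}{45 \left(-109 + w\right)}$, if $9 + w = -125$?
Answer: $- \frac{1}{10935} \approx -9.1449 \cdot 10^{-5}$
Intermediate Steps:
$w = -134$ ($w = -9 - 125 = -134$)
$\frac{1}{45 \left(-109 + w\right)} = \frac{1}{45 \left(-109 - 134\right)} = \frac{1}{45 \left(-243\right)} = \frac{1}{-10935} = - \frac{1}{10935}$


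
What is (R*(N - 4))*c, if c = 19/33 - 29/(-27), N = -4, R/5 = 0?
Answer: 0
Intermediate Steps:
R = 0 (R = 5*0 = 0)
c = 490/297 (c = 19*(1/33) - 29*(-1/27) = 19/33 + 29/27 = 490/297 ≈ 1.6498)
(R*(N - 4))*c = (0*(-4 - 4))*(490/297) = (0*(-8))*(490/297) = 0*(490/297) = 0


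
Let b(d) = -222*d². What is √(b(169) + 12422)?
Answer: 2*I*√1582030 ≈ 2515.6*I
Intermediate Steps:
√(b(169) + 12422) = √(-222*169² + 12422) = √(-222*28561 + 12422) = √(-6340542 + 12422) = √(-6328120) = 2*I*√1582030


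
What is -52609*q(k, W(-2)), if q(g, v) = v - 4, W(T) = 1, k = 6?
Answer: 157827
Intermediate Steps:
q(g, v) = -4 + v
-52609*q(k, W(-2)) = -52609*(-4 + 1) = -52609*(-3) = 157827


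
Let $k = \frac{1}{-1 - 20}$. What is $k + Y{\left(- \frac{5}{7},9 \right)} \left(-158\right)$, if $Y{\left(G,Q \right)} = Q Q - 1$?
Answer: $- \frac{265441}{21} \approx -12640.0$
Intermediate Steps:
$Y{\left(G,Q \right)} = -1 + Q^{2}$ ($Y{\left(G,Q \right)} = Q^{2} - 1 = -1 + Q^{2}$)
$k = - \frac{1}{21}$ ($k = \frac{1}{-1 - 20} = \frac{1}{-21} = - \frac{1}{21} \approx -0.047619$)
$k + Y{\left(- \frac{5}{7},9 \right)} \left(-158\right) = - \frac{1}{21} + \left(-1 + 9^{2}\right) \left(-158\right) = - \frac{1}{21} + \left(-1 + 81\right) \left(-158\right) = - \frac{1}{21} + 80 \left(-158\right) = - \frac{1}{21} - 12640 = - \frac{265441}{21}$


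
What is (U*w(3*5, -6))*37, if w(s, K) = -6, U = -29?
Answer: 6438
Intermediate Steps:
(U*w(3*5, -6))*37 = -29*(-6)*37 = 174*37 = 6438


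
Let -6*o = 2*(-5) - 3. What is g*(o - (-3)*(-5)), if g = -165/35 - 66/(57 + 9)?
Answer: 220/3 ≈ 73.333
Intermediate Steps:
o = 13/6 (o = -(2*(-5) - 3)/6 = -(-10 - 3)/6 = -⅙*(-13) = 13/6 ≈ 2.1667)
g = -40/7 (g = -165*1/35 - 66/66 = -33/7 - 66*1/66 = -33/7 - 1 = -40/7 ≈ -5.7143)
g*(o - (-3)*(-5)) = -40*(13/6 - (-3)*(-5))/7 = -40*(13/6 - 1*15)/7 = -40*(13/6 - 15)/7 = -40/7*(-77/6) = 220/3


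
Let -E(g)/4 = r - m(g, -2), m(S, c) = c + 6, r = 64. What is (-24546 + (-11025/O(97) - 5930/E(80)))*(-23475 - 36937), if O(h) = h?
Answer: 866159572201/582 ≈ 1.4882e+9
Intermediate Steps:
m(S, c) = 6 + c
E(g) = -240 (E(g) = -4*(64 - (6 - 2)) = -4*(64 - 1*4) = -4*(64 - 4) = -4*60 = -240)
(-24546 + (-11025/O(97) - 5930/E(80)))*(-23475 - 36937) = (-24546 + (-11025/97 - 5930/(-240)))*(-23475 - 36937) = (-24546 + (-11025*1/97 - 5930*(-1/240)))*(-60412) = (-24546 + (-11025/97 + 593/24))*(-60412) = (-24546 - 207079/2328)*(-60412) = -57350167/2328*(-60412) = 866159572201/582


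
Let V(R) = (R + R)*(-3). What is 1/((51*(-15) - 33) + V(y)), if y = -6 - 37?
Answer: -1/540 ≈ -0.0018519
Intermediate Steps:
y = -43
V(R) = -6*R (V(R) = (2*R)*(-3) = -6*R)
1/((51*(-15) - 33) + V(y)) = 1/((51*(-15) - 33) - 6*(-43)) = 1/((-765 - 33) + 258) = 1/(-798 + 258) = 1/(-540) = -1/540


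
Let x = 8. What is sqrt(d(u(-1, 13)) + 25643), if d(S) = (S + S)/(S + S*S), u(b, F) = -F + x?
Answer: sqrt(102570)/2 ≈ 160.13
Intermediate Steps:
u(b, F) = 8 - F (u(b, F) = -F + 8 = 8 - F)
d(S) = 2*S/(S + S**2) (d(S) = (2*S)/(S + S**2) = 2*S/(S + S**2))
sqrt(d(u(-1, 13)) + 25643) = sqrt(2/(1 + (8 - 1*13)) + 25643) = sqrt(2/(1 + (8 - 13)) + 25643) = sqrt(2/(1 - 5) + 25643) = sqrt(2/(-4) + 25643) = sqrt(2*(-1/4) + 25643) = sqrt(-1/2 + 25643) = sqrt(51285/2) = sqrt(102570)/2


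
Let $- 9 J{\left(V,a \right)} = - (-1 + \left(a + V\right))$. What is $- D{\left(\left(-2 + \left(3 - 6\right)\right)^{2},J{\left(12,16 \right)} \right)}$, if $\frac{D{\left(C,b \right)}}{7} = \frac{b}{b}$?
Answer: $-7$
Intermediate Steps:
$J{\left(V,a \right)} = - \frac{1}{9} + \frac{V}{9} + \frac{a}{9}$ ($J{\left(V,a \right)} = - \frac{\left(-1\right) \left(-1 + \left(a + V\right)\right)}{9} = - \frac{\left(-1\right) \left(-1 + \left(V + a\right)\right)}{9} = - \frac{\left(-1\right) \left(-1 + V + a\right)}{9} = - \frac{1 - V - a}{9} = - \frac{1}{9} + \frac{V}{9} + \frac{a}{9}$)
$D{\left(C,b \right)} = 7$ ($D{\left(C,b \right)} = 7 \frac{b}{b} = 7 \cdot 1 = 7$)
$- D{\left(\left(-2 + \left(3 - 6\right)\right)^{2},J{\left(12,16 \right)} \right)} = \left(-1\right) 7 = -7$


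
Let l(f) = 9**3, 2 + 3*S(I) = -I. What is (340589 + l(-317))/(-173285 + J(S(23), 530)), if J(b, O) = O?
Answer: -341318/172755 ≈ -1.9757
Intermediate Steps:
S(I) = -2/3 - I/3 (S(I) = -2/3 + (-I)/3 = -2/3 - I/3)
l(f) = 729
(340589 + l(-317))/(-173285 + J(S(23), 530)) = (340589 + 729)/(-173285 + 530) = 341318/(-172755) = 341318*(-1/172755) = -341318/172755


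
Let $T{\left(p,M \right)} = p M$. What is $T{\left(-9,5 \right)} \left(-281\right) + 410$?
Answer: $13055$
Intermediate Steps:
$T{\left(p,M \right)} = M p$
$T{\left(-9,5 \right)} \left(-281\right) + 410 = 5 \left(-9\right) \left(-281\right) + 410 = \left(-45\right) \left(-281\right) + 410 = 12645 + 410 = 13055$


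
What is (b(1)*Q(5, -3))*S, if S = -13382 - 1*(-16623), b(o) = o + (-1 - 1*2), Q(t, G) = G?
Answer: 19446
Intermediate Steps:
b(o) = -3 + o (b(o) = o + (-1 - 2) = o - 3 = -3 + o)
S = 3241 (S = -13382 + 16623 = 3241)
(b(1)*Q(5, -3))*S = ((-3 + 1)*(-3))*3241 = -2*(-3)*3241 = 6*3241 = 19446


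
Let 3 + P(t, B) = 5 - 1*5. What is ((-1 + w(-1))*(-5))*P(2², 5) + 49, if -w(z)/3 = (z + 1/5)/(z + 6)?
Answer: 206/5 ≈ 41.200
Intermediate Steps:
w(z) = -3*(⅕ + z)/(6 + z) (w(z) = -3*(z + 1/5)/(z + 6) = -3*(z + ⅕)/(6 + z) = -3*(⅕ + z)/(6 + z))
P(t, B) = -3 (P(t, B) = -3 + (5 - 1*5) = -3 + (5 - 5) = -3 + 0 = -3)
((-1 + w(-1))*(-5))*P(2², 5) + 49 = ((-1 + 3*(-1 - 5*(-1))/(5*(6 - 1)))*(-5))*(-3) + 49 = ((-1 + (⅗)*(-1 + 5)/5)*(-5))*(-3) + 49 = ((-1 + (⅗)*(⅕)*4)*(-5))*(-3) + 49 = ((-1 + 12/25)*(-5))*(-3) + 49 = -13/25*(-5)*(-3) + 49 = (13/5)*(-3) + 49 = -39/5 + 49 = 206/5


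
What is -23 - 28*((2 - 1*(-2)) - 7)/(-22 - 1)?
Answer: -613/23 ≈ -26.652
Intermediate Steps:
-23 - 28*((2 - 1*(-2)) - 7)/(-22 - 1) = -23 - 28*((2 + 2) - 7)/(-23) = -23 - 28*(4 - 7)*(-1)/23 = -23 - (-84)*(-1)/23 = -23 - 28*3/23 = -23 - 84/23 = -613/23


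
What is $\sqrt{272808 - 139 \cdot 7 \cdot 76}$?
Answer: $2 \sqrt{49715} \approx 445.94$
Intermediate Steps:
$\sqrt{272808 - 139 \cdot 7 \cdot 76} = \sqrt{272808 - 73948} = \sqrt{198860} = 2 \sqrt{49715}$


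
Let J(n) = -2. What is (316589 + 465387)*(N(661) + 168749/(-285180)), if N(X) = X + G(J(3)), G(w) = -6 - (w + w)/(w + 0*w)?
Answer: 5196057116822/10185 ≈ 5.1017e+8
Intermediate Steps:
G(w) = -8 (G(w) = -6 - 2*w/(w + 0) = -6 - 2*w/w = -6 - 1*2 = -6 - 2 = -8)
N(X) = -8 + X (N(X) = X - 8 = -8 + X)
(316589 + 465387)*(N(661) + 168749/(-285180)) = (316589 + 465387)*((-8 + 661) + 168749/(-285180)) = 781976*(653 + 168749*(-1/285180)) = 781976*(653 - 24107/40740) = 781976*(26579113/40740) = 5196057116822/10185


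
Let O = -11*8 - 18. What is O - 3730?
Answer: -3836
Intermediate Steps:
O = -106 (O = -88 - 18 = -106)
O - 3730 = -106 - 3730 = -3836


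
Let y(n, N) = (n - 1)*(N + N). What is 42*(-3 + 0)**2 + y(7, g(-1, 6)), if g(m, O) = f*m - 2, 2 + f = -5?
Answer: 438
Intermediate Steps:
f = -7 (f = -2 - 5 = -7)
g(m, O) = -2 - 7*m (g(m, O) = -7*m - 2 = -2 - 7*m)
y(n, N) = 2*N*(-1 + n) (y(n, N) = (-1 + n)*(2*N) = 2*N*(-1 + n))
42*(-3 + 0)**2 + y(7, g(-1, 6)) = 42*(-3 + 0)**2 + 2*(-2 - 7*(-1))*(-1 + 7) = 42*(-3)**2 + 2*(-2 + 7)*6 = 42*9 + 2*5*6 = 378 + 60 = 438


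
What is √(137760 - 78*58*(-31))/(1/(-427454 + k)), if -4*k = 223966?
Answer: -966891*√69501 ≈ -2.5490e+8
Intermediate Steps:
k = -111983/2 (k = -¼*223966 = -111983/2 ≈ -55992.)
√(137760 - 78*58*(-31))/(1/(-427454 + k)) = √(137760 - 78*58*(-31))/(1/(-427454 - 111983/2)) = √(137760 - 4524*(-31))/(1/(-966891/2)) = √(137760 + 140244)/(-2/966891) = √278004*(-966891/2) = (2*√69501)*(-966891/2) = -966891*√69501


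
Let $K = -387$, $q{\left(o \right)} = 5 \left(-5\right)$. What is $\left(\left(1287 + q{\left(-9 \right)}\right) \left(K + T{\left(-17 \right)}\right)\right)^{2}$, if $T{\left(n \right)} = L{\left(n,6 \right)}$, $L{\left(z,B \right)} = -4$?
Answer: $243485007364$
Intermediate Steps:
$T{\left(n \right)} = -4$
$q{\left(o \right)} = -25$
$\left(\left(1287 + q{\left(-9 \right)}\right) \left(K + T{\left(-17 \right)}\right)\right)^{2} = \left(\left(1287 - 25\right) \left(-387 - 4\right)\right)^{2} = \left(1262 \left(-391\right)\right)^{2} = \left(-493442\right)^{2} = 243485007364$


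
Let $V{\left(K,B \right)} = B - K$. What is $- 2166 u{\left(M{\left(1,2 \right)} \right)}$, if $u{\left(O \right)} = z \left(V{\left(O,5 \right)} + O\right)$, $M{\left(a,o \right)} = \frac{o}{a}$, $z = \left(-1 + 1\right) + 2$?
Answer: $-21660$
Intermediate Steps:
$z = 2$ ($z = 0 + 2 = 2$)
$u{\left(O \right)} = 10$ ($u{\left(O \right)} = 2 \left(\left(5 - O\right) + O\right) = 2 \cdot 5 = 10$)
$- 2166 u{\left(M{\left(1,2 \right)} \right)} = \left(-2166\right) 10 = -21660$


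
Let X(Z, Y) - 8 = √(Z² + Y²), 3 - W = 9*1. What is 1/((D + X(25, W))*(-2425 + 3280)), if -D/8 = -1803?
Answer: 14432/178081078365 - √661/178081078365 ≈ 8.0897e-8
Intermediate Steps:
D = 14424 (D = -8*(-1803) = 14424)
W = -6 (W = 3 - 9 = -6)
X(Z, Y) = 8 + √(Y² + Z²) (X(Z, Y) = 8 + √(Z² + Y²) = 8 + √(Y² + Z²))
1/((D + X(25, W))*(-2425 + 3280)) = 1/((14424 + (8 + √((-6)² + 25²)))*(-2425 + 3280)) = 1/((14424 + (8 + √(36 + 625)))*855) = 1/((14424 + (8 + √661))*855) = 1/((14432 + √661)*855) = 1/(12339360 + 855*√661)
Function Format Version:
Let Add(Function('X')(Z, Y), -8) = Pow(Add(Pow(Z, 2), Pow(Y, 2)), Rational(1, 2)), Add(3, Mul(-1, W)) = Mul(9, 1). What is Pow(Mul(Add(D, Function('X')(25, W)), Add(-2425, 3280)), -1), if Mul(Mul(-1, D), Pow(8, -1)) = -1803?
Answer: Add(Rational(14432, 178081078365), Mul(Rational(-1, 178081078365), Pow(661, Rational(1, 2)))) ≈ 8.0897e-8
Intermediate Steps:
D = 14424 (D = Mul(-8, -1803) = 14424)
W = -6 (W = Add(3, Mul(-1, Mul(9, 1))) = Add(3, Mul(-1, 9)) = Add(3, -9) = -6)
Function('X')(Z, Y) = Add(8, Pow(Add(Pow(Y, 2), Pow(Z, 2)), Rational(1, 2))) (Function('X')(Z, Y) = Add(8, Pow(Add(Pow(Z, 2), Pow(Y, 2)), Rational(1, 2))) = Add(8, Pow(Add(Pow(Y, 2), Pow(Z, 2)), Rational(1, 2))))
Pow(Mul(Add(D, Function('X')(25, W)), Add(-2425, 3280)), -1) = Pow(Mul(Add(14424, Add(8, Pow(Add(Pow(-6, 2), Pow(25, 2)), Rational(1, 2)))), Add(-2425, 3280)), -1) = Pow(Mul(Add(14424, Add(8, Pow(Add(36, 625), Rational(1, 2)))), 855), -1) = Pow(Mul(Add(14424, Add(8, Pow(661, Rational(1, 2)))), 855), -1) = Pow(Mul(Add(14432, Pow(661, Rational(1, 2))), 855), -1) = Pow(Add(12339360, Mul(855, Pow(661, Rational(1, 2)))), -1)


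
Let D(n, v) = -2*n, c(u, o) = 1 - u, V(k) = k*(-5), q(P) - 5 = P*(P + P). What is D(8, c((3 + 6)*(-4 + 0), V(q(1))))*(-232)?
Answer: 3712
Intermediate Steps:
q(P) = 5 + 2*P**2 (q(P) = 5 + P*(P + P) = 5 + P*(2*P) = 5 + 2*P**2)
V(k) = -5*k
D(8, c((3 + 6)*(-4 + 0), V(q(1))))*(-232) = -2*8*(-232) = -16*(-232) = 3712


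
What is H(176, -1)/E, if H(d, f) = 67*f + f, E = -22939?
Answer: 68/22939 ≈ 0.0029644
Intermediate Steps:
H(d, f) = 68*f
H(176, -1)/E = (68*(-1))/(-22939) = -68*(-1/22939) = 68/22939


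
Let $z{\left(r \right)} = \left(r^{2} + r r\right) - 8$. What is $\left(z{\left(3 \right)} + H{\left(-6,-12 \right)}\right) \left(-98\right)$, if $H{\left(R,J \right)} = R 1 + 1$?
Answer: $-490$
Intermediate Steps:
$z{\left(r \right)} = -8 + 2 r^{2}$ ($z{\left(r \right)} = \left(r^{2} + r^{2}\right) - 8 = 2 r^{2} - 8 = -8 + 2 r^{2}$)
$H{\left(R,J \right)} = 1 + R$ ($H{\left(R,J \right)} = R + 1 = 1 + R$)
$\left(z{\left(3 \right)} + H{\left(-6,-12 \right)}\right) \left(-98\right) = \left(\left(-8 + 2 \cdot 3^{2}\right) + \left(1 - 6\right)\right) \left(-98\right) = \left(\left(-8 + 2 \cdot 9\right) - 5\right) \left(-98\right) = \left(\left(-8 + 18\right) - 5\right) \left(-98\right) = \left(10 - 5\right) \left(-98\right) = 5 \left(-98\right) = -490$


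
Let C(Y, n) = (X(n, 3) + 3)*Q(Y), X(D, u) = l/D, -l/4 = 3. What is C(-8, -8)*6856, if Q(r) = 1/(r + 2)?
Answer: -5142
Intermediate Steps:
l = -12 (l = -4*3 = -12)
Q(r) = 1/(2 + r)
X(D, u) = -12/D
C(Y, n) = (3 - 12/n)/(2 + Y) (C(Y, n) = (-12/n + 3)/(2 + Y) = (3 - 12/n)/(2 + Y))
C(-8, -8)*6856 = (3*(-4 - 8)/(-8*(2 - 8)))*6856 = (3*(-⅛)*(-12)/(-6))*6856 = (3*(-⅛)*(-⅙)*(-12))*6856 = -¾*6856 = -5142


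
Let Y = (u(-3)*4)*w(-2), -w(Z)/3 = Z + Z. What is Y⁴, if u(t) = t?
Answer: 429981696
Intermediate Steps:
w(Z) = -6*Z (w(Z) = -3*(Z + Z) = -6*Z)
Y = -144 (Y = (-3*4)*(-6*(-2)) = -12*12 = -144)
Y⁴ = (-144)⁴ = 429981696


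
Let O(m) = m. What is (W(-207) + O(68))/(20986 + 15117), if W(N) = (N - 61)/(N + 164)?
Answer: 3192/1552429 ≈ 0.0020561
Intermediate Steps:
W(N) = (-61 + N)/(164 + N)
(W(-207) + O(68))/(20986 + 15117) = ((-61 - 207)/(164 - 207) + 68)/(20986 + 15117) = (-268/(-43) + 68)/36103 = (-1/43*(-268) + 68)*(1/36103) = (268/43 + 68)*(1/36103) = (3192/43)*(1/36103) = 3192/1552429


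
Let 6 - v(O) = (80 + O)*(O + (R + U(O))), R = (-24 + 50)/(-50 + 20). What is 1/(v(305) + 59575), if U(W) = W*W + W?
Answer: -3/107968681 ≈ -2.7786e-8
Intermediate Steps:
R = -13/15 (R = 26/(-30) = 26*(-1/30) = -13/15 ≈ -0.86667)
U(W) = W + W² (U(W) = W² + W = W + W²)
v(O) = 6 - (80 + O)*(-13/15 + O + O*(1 + O)) (v(O) = 6 - (80 + O)*(O + (-13/15 + O*(1 + O))) = 6 - (80 + O)*(-13/15 + O + O*(1 + O)))
1/(v(305) + 59575) = 1/((226/3 - 1*305³ - 82*305² - 2387/15*305) + 59575) = 1/((226/3 - 1*28372625 - 82*93025 - 145607/3) + 59575) = 1/((226/3 - 28372625 - 7628050 - 145607/3) + 59575) = 1/(-108147406/3 + 59575) = 1/(-107968681/3) = -3/107968681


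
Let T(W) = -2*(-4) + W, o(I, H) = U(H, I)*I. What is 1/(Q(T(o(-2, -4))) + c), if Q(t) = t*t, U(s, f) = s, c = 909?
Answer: 1/1165 ≈ 0.00085837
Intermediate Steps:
o(I, H) = H*I
T(W) = 8 + W
Q(t) = t²
1/(Q(T(o(-2, -4))) + c) = 1/((8 - 4*(-2))² + 909) = 1/((8 + 8)² + 909) = 1/(16² + 909) = 1/(256 + 909) = 1/1165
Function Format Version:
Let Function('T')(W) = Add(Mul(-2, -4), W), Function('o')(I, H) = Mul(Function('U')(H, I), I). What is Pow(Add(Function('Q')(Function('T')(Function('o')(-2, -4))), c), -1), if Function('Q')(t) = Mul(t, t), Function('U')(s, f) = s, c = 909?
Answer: Rational(1, 1165) ≈ 0.00085837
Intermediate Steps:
Function('o')(I, H) = Mul(H, I)
Function('T')(W) = Add(8, W)
Function('Q')(t) = Pow(t, 2)
Pow(Add(Function('Q')(Function('T')(Function('o')(-2, -4))), c), -1) = Pow(Add(Pow(Add(8, Mul(-4, -2)), 2), 909), -1) = Pow(Add(Pow(Add(8, 8), 2), 909), -1) = Pow(Add(Pow(16, 2), 909), -1) = Pow(Add(256, 909), -1) = Pow(1165, -1) = Rational(1, 1165)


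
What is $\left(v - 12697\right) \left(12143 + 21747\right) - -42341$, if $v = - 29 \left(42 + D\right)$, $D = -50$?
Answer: $-422396509$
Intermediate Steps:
$v = 232$ ($v = - 29 \left(42 - 50\right) = \left(-29\right) \left(-8\right) = 232$)
$\left(v - 12697\right) \left(12143 + 21747\right) - -42341 = \left(232 - 12697\right) \left(12143 + 21747\right) - -42341 = \left(-12465\right) 33890 + 42341 = -422438850 + 42341 = -422396509$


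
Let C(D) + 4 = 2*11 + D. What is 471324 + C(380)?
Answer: 471722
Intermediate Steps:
C(D) = 18 + D (C(D) = -4 + (2*11 + D) = -4 + (22 + D) = 18 + D)
471324 + C(380) = 471324 + (18 + 380) = 471324 + 398 = 471722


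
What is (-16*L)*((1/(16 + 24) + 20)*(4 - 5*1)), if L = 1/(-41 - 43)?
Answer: -267/70 ≈ -3.8143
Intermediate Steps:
L = -1/84 (L = 1/(-84) = -1/84 ≈ -0.011905)
(-16*L)*((1/(16 + 24) + 20)*(4 - 5*1)) = (-16*(-1/84))*((1/(16 + 24) + 20)*(4 - 5*1)) = 4*((1/40 + 20)*(4 - 5))/21 = 4*((1/40 + 20)*(-1))/21 = 4*((801/40)*(-1))/21 = (4/21)*(-801/40) = -267/70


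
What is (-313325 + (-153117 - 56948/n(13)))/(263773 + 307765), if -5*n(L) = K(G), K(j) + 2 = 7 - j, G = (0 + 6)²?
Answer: -7372221/8858839 ≈ -0.83219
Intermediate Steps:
G = 36 (G = 6² = 36)
K(j) = 5 - j (K(j) = -2 + (7 - j) = 5 - j)
n(L) = 31/5 (n(L) = -(5 - 1*36)/5 = -(5 - 36)/5 = -⅕*(-31) = 31/5)
(-313325 + (-153117 - 56948/n(13)))/(263773 + 307765) = (-313325 + (-153117 - 56948/31/5))/(263773 + 307765) = (-313325 + (-153117 - 56948*5/31))/571538 = (-313325 + (-153117 - 1*284740/31))*(1/571538) = (-313325 + (-153117 - 284740/31))*(1/571538) = (-313325 - 5031367/31)*(1/571538) = -14744442/31*1/571538 = -7372221/8858839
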